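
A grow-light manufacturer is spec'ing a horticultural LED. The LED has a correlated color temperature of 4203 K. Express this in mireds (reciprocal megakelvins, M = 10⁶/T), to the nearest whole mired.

M = 10⁶ / 4203 = 237.925 → 238 mireds.

238 mireds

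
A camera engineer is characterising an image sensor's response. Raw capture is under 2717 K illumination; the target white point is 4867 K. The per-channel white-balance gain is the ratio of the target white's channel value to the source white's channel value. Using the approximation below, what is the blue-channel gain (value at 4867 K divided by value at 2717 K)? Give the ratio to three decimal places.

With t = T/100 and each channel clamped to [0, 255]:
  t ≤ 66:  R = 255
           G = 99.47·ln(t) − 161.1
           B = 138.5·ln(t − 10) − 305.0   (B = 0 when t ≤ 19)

2.267

At 2717 K (t = 27.17):
  B = 138.5·ln(27.17 − 10) − 305.0 = 138.5·ln 17.17 − 305.0 = 138.5·2.8432 − 305.0 = 88.778.
At 4867 K (t = 48.67):
  B = 138.5·ln(48.67 − 10) − 305.0 = 138.5·ln 38.67 − 305.0 = 138.5·3.6551 − 305.0 = 201.226.
Gain = 201.226 / 88.778 = 2.2666 → 2.267.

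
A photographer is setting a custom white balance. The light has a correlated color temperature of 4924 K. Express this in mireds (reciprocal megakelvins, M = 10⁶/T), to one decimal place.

203.1 mireds

M = 10⁶ / 4924 = 203.087 → 203.1 mireds.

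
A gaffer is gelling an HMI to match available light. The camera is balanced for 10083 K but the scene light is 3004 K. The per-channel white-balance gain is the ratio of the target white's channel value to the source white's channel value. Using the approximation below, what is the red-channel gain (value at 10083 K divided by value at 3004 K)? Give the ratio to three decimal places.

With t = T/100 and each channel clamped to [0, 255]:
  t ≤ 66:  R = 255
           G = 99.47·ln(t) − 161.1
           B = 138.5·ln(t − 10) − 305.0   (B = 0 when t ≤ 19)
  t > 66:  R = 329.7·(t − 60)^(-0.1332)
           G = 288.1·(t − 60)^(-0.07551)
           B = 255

At 3004 K (t = 30.04):
  R = 255 by definition for t ≤ 66.
At 10083 K (t = 100.83):
  R = 329.7·(100.83 − 60)^(-0.1332) = 329.7·40.83^(-0.1332) = 329.7·0.61012 = 201.158.
Gain = 201.158 / 255.000 = 0.7889 → 0.789.

0.789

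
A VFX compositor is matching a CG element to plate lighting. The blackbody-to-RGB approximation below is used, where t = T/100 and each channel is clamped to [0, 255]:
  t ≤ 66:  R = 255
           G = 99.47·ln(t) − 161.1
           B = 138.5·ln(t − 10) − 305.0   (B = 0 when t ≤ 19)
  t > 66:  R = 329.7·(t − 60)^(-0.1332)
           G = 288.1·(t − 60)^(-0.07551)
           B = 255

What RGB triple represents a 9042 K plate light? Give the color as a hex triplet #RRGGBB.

#D1DFFF

t = 9042/100 = 90.42; the t > 66 branch applies.
R = 329.7·(90.42 − 60)^(-0.1332) = 329.7·30.42^(-0.1332) = 329.7·0.63452 = 209.200.
G = 288.1·(90.42 − 60)^(-0.07551) = 288.1·30.42^(-0.07551) = 288.1·0.77269 = 222.613.
B = 255 by definition for t > 66.
Rounded: (209, 223, 255).
In hex: #D1DFFF.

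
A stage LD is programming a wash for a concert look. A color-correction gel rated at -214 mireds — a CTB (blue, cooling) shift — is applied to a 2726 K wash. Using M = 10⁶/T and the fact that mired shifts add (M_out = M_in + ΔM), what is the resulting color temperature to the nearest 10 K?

M_in = 10⁶/2726 = 366.84 mireds.
M_out = 366.84 + (-214) = 152.84 mireds.
T_out = 10⁶/152.84 = 6542.9 K → 6540 K.

6540 K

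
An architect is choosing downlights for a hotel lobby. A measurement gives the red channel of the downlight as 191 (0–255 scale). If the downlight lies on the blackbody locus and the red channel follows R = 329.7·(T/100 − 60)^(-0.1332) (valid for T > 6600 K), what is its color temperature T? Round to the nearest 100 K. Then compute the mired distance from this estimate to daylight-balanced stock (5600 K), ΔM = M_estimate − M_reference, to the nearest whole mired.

(t − 60)^(-0.1332) = 191/329.7 = 0.57931.
t − 60 = 0.57931^(1/-0.1332) = 0.57931^(-7.508) = 60.245, so t = 120.245.
T = 100·t = 12025 K → 12000 K to the nearest 100 K.
M_estimate = 10⁶/12000 = 83.33; M_reference = 10⁶/5600 = 178.57.
ΔM = 83.33 − 178.57 = -95.24 → -95 mireds.

-95 mireds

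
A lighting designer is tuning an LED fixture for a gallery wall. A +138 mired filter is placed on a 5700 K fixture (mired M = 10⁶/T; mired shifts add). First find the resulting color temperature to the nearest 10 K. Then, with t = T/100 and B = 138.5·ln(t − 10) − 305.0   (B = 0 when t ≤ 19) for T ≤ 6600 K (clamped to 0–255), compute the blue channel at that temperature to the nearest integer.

122

M_in = 10⁶/5700 = 175.44; M_out = 175.44 + (+138) = 313.44.
T_out = 10⁶/313.44 = 3190.4 K → 3190 K; t = 31.9.
B = 138.5·ln(31.9 − 10) − 305.0 = 138.5·ln 21.9 − 305.0 = 138.5·3.0865 − 305.0 = 122.478.
Rounded: 122.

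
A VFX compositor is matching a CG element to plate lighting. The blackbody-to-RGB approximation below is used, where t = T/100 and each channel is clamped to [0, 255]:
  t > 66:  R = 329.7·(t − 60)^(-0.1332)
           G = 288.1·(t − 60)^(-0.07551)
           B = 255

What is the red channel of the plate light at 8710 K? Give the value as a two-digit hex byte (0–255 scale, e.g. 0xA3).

0xD4

t = 8710/100 = 87.1; the t > 66 branch applies.
R = 329.7·(87.1 − 60)^(-0.1332) = 329.7·27.1^(-0.1332) = 329.7·0.64436 = 212.445.
Rounded: 212; in hex, 0xD4.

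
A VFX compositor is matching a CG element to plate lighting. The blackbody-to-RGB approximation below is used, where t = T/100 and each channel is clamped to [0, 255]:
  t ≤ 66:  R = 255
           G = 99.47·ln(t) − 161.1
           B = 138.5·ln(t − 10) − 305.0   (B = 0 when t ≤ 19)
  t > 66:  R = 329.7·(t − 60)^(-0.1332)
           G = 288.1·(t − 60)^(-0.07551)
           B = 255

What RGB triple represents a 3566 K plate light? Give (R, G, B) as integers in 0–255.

(255, 194, 144)

t = 3566/100 = 35.66; the t ≤ 66 branch applies.
R = 255 by definition for t ≤ 66.
G = 99.47·ln 35.66 − 161.1 = 99.47·3.5740 − 161.1 = 194.409.
B = 138.5·ln(35.66 − 10) − 305.0 = 138.5·ln 25.66 − 305.0 = 138.5·3.2449 − 305.0 = 144.423.
Rounded: (255, 194, 144).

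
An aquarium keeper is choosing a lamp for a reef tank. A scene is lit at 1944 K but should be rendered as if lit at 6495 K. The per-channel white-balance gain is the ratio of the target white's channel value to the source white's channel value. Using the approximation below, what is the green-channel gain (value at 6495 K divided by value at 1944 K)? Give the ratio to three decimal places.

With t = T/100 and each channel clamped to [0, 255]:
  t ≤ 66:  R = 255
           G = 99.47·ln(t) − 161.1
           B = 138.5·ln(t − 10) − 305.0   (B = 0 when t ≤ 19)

At 1944 K (t = 19.44):
  G = 99.47·ln 19.44 − 161.1 = 99.47·2.9673 − 161.1 = 134.061.
At 6495 K (t = 64.95):
  G = 99.47·ln 64.95 − 161.1 = 99.47·4.1736 − 161.1 = 254.050.
Gain = 254.050 / 134.061 = 1.8950 → 1.895.

1.895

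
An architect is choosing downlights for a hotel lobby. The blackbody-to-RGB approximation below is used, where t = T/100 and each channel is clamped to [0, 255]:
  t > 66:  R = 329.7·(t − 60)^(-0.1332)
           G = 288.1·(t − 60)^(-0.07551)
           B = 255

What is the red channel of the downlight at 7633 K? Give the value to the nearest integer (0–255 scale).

t = 7633/100 = 76.33; the t > 66 branch applies.
R = 329.7·(76.33 − 60)^(-0.1332) = 329.7·16.33^(-0.1332) = 329.7·0.68933 = 227.274.
Rounded: 227.

227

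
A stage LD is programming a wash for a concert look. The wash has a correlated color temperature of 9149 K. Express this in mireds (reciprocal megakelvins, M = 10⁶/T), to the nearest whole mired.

M = 10⁶ / 9149 = 109.302 → 109 mireds.

109 mireds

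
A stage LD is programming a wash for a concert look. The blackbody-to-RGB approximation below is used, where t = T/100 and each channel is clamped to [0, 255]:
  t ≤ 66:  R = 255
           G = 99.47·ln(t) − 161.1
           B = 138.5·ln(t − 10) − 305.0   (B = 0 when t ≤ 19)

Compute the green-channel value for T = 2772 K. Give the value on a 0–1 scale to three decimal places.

t = 2772/100 = 27.72; the t ≤ 66 branch applies.
G = 99.47·ln 27.72 − 161.1 = 99.47·3.3222 − 161.1 = 169.355.
On a 0–1 scale: 169.355/255 = 0.6641 → 0.664.

0.664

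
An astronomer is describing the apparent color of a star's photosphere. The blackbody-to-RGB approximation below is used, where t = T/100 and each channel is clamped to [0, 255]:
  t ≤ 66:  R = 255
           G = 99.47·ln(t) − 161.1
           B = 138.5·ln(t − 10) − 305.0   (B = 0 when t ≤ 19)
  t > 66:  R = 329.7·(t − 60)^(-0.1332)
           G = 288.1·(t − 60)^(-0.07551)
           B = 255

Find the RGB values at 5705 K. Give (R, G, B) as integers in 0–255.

(255, 241, 228)

t = 5705/100 = 57.05; the t ≤ 66 branch applies.
R = 255 by definition for t ≤ 66.
G = 99.47·ln 57.05 − 161.1 = 99.47·4.0439 − 161.1 = 241.150.
B = 138.5·ln(57.05 − 10) − 305.0 = 138.5·ln 47.05 − 305.0 = 138.5·3.8512 − 305.0 = 228.393.
Rounded: (255, 241, 228).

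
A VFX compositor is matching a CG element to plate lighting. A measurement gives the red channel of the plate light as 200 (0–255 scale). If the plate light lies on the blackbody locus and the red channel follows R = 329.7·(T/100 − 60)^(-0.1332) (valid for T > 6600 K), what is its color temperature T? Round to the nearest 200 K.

10200 K

(t − 60)^(-0.1332) = 200/329.7 = 0.60661.
t − 60 = 0.60661^(1/-0.1332) = 0.60661^(-7.508) = 42.638, so t = 102.638.
T = 100·t = 10264 K → 10200 K to the nearest 200 K.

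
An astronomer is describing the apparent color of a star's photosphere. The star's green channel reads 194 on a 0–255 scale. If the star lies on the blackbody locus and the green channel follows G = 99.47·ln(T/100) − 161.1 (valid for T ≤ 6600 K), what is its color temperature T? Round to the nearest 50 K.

3550 K

ln t = (194 + 161.1) / 99.47 = 3.5699.
t = e^3.5699 = 35.514.
T = 100·t = 3551 K → 3550 K to the nearest 50 K.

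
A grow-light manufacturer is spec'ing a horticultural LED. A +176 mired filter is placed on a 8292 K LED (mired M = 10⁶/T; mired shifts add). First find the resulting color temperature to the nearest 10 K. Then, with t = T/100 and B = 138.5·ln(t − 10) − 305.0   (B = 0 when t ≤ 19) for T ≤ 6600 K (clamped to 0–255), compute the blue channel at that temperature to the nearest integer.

M_in = 10⁶/8292 = 120.60; M_out = 120.60 + (+176) = 296.60.
T_out = 10⁶/296.60 = 3371.6 K → 3370 K; t = 33.7.
B = 138.5·ln(33.7 − 10) − 305.0 = 138.5·ln 23.7 − 305.0 = 138.5·3.1655 − 305.0 = 133.418.
Rounded: 133.

133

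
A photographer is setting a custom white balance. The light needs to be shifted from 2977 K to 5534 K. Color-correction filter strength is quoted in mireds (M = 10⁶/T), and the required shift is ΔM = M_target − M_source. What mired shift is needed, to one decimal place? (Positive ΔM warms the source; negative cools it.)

-155.2 mireds

M_source = 10⁶/2977 = 335.909; M_target = 10⁶/5534 = 180.701.
ΔM = 180.701 − 335.909 = -155.208 → -155.2 mireds, a cooling shift.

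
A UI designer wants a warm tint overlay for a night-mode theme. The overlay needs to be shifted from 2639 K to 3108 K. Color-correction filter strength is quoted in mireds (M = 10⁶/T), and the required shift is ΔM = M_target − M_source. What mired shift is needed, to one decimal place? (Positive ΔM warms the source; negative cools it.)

-57.2 mireds

M_source = 10⁶/2639 = 378.931; M_target = 10⁶/3108 = 321.750.
ΔM = 321.750 − 378.931 = -57.181 → -57.2 mireds, a cooling shift.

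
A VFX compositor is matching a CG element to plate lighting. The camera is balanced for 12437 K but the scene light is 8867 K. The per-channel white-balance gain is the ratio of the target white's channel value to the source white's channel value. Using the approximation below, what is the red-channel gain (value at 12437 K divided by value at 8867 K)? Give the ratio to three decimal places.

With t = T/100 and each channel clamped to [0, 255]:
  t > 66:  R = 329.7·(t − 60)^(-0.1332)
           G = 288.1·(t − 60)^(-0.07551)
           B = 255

0.898

At 8867 K (t = 88.67):
  R = 329.7·(88.67 − 60)^(-0.1332) = 329.7·28.67^(-0.1332) = 329.7·0.63954 = 210.858.
At 12437 K (t = 124.37):
  R = 329.7·(124.37 − 60)^(-0.1332) = 329.7·64.37^(-0.1332) = 329.7·0.57423 = 189.323.
Gain = 189.323 / 210.858 = 0.8979 → 0.898.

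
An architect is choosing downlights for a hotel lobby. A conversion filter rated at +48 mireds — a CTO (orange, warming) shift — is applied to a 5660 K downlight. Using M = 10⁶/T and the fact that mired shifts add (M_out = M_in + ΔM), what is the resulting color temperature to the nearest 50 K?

4450 K

M_in = 10⁶/5660 = 176.68 mireds.
M_out = 176.68 + (+48) = 224.68 mireds.
T_out = 10⁶/224.68 = 4450.8 K → 4450 K.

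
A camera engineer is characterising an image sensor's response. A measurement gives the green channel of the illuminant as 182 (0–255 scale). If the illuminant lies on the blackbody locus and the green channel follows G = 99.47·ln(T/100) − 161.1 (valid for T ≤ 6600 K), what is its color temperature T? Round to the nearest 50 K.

ln t = (182 + 161.1) / 99.47 = 3.4493.
t = e^3.4493 = 31.478.
T = 100·t = 3148 K → 3150 K to the nearest 50 K.

3150 K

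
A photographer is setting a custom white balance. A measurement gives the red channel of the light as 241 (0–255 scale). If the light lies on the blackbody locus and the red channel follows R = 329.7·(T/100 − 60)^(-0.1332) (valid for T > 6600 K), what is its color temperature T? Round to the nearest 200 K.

(t − 60)^(-0.1332) = 241/329.7 = 0.73097.
t − 60 = 0.73097^(1/-0.1332) = 0.73097^(-7.508) = 10.514, so t = 70.514.
T = 100·t = 7051 K → 7000 K to the nearest 200 K.

7000 K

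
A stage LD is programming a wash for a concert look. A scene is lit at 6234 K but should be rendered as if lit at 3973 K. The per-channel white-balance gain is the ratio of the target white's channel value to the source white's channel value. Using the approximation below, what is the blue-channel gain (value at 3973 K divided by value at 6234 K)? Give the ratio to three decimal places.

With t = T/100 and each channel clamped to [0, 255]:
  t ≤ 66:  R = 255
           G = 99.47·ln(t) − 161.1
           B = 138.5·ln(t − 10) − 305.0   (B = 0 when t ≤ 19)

At 6234 K (t = 62.34):
  B = 138.5·ln(62.34 − 10) − 305.0 = 138.5·ln 52.34 − 305.0 = 138.5·3.9578 − 305.0 = 243.150.
At 3973 K (t = 39.73):
  B = 138.5·ln(39.73 − 10) − 305.0 = 138.5·ln 29.73 − 305.0 = 138.5·3.3922 − 305.0 = 164.814.
Gain = 164.814 / 243.150 = 0.6778 → 0.678.

0.678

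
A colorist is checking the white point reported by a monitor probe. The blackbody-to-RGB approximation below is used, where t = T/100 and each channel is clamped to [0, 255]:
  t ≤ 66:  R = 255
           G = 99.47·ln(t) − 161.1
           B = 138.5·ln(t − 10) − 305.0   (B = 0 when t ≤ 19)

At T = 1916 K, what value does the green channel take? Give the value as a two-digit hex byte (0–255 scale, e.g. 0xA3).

0x85

t = 1916/100 = 19.16; the t ≤ 66 branch applies.
G = 99.47·ln 19.16 − 161.1 = 99.47·2.9528 − 161.1 = 132.617.
Rounded: 133; in hex, 0x85.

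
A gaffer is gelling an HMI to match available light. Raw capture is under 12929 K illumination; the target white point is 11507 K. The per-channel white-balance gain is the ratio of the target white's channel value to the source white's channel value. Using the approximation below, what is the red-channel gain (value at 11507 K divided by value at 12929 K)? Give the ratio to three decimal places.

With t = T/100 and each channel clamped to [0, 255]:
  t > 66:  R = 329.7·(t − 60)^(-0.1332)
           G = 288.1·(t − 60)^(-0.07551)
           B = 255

At 12929 K (t = 129.29):
  R = 329.7·(129.29 − 60)^(-0.1332) = 329.7·69.29^(-0.1332) = 329.7·0.56862 = 187.474.
At 11507 K (t = 115.07):
  R = 329.7·(115.07 − 60)^(-0.1332) = 329.7·55.07^(-0.1332) = 329.7·0.58629 = 193.299.
Gain = 193.299 / 187.474 = 1.0311 → 1.031.

1.031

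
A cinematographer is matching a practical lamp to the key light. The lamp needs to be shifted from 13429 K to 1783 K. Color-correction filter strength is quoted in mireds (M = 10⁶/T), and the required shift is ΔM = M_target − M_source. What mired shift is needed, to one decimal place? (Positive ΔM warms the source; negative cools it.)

M_source = 10⁶/13429 = 74.466; M_target = 10⁶/1783 = 560.852.
ΔM = 560.852 − 74.466 = 486.387 → +486.4 mireds, a warming shift.

+486.4 mireds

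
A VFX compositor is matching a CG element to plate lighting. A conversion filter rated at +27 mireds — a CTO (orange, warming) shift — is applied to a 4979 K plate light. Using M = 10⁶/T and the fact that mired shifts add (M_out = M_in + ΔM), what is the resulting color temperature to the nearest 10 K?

4390 K

M_in = 10⁶/4979 = 200.84 mireds.
M_out = 200.84 + (+27) = 227.84 mireds.
T_out = 10⁶/227.84 = 4389.0 K → 4390 K.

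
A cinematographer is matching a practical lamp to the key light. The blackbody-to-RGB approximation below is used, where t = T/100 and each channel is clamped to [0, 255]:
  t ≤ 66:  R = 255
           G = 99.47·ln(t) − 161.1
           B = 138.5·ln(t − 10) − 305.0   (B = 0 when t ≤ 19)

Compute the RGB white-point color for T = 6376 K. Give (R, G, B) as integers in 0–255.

(255, 252, 247)

t = 6376/100 = 63.76; the t ≤ 66 branch applies.
R = 255 by definition for t ≤ 66.
G = 99.47·ln 63.76 − 161.1 = 99.47·4.1551 − 161.1 = 252.210.
B = 138.5·ln(63.76 − 10) − 305.0 = 138.5·ln 53.76 − 305.0 = 138.5·3.9845 − 305.0 = 246.857.
Rounded: (255, 252, 247).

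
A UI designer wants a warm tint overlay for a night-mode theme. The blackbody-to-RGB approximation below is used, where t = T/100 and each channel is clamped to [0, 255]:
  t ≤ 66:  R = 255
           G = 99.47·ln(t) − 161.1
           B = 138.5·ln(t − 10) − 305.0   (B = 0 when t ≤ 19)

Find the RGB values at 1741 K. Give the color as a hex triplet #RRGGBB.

#FF7B00

t = 1741/100 = 17.41; the t ≤ 66 branch applies.
R = 255 by definition for t ≤ 66.
G = 99.47·ln 17.41 − 161.1 = 99.47·2.8570 − 161.1 = 123.090.
t = 17.41 ≤ 19, so B = 0.
Rounded: (255, 123, 0).
In hex: #FF7B00.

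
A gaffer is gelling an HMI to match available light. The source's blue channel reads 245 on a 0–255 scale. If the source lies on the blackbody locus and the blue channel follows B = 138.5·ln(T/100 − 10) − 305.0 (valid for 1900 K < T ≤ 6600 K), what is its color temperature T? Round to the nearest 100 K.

ln(t − 10) = (245 + 305.0) / 138.5 = 3.9711.
t − 10 = e^3.9711 = 53.044, so t = 63.044.
T = 100·t = 6304 K → 6300 K to the nearest 100 K.

6300 K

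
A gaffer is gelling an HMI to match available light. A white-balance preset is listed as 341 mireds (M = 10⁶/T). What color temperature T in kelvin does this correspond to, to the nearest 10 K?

2930 K

T = 10⁶ / 341 = 2932.55 K → 2930 K.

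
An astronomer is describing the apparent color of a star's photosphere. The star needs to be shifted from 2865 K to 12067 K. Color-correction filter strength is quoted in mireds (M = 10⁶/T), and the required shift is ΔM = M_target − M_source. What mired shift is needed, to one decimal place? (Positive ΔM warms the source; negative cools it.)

M_source = 10⁶/2865 = 349.040; M_target = 10⁶/12067 = 82.871.
ΔM = 82.871 − 349.040 = -266.170 → -266.2 mireds, a cooling shift.

-266.2 mireds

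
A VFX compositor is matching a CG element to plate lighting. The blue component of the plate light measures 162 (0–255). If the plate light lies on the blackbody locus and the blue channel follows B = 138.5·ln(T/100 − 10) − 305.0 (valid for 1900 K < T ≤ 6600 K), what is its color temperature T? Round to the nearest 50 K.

ln(t − 10) = (162 + 305.0) / 138.5 = 3.3718.
t − 10 = e^3.3718 = 29.132, so t = 39.132.
T = 100·t = 3913 K → 3900 K to the nearest 50 K.

3900 K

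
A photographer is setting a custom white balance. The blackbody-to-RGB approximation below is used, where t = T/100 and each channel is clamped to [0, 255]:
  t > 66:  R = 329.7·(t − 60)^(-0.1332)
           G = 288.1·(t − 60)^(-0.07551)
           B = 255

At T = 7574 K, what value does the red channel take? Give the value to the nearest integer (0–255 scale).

228

t = 7574/100 = 75.74; the t > 66 branch applies.
R = 329.7·(75.74 − 60)^(-0.1332) = 329.7·15.74^(-0.1332) = 329.7·0.69272 = 228.390.
Rounded: 228.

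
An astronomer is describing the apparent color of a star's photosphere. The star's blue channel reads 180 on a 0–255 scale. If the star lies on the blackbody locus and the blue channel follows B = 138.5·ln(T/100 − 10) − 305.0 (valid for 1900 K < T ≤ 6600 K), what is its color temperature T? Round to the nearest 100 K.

ln(t − 10) = (180 + 305.0) / 138.5 = 3.5018.
t − 10 = e^3.5018 = 33.175, so t = 43.175.
T = 100·t = 4318 K → 4300 K to the nearest 100 K.

4300 K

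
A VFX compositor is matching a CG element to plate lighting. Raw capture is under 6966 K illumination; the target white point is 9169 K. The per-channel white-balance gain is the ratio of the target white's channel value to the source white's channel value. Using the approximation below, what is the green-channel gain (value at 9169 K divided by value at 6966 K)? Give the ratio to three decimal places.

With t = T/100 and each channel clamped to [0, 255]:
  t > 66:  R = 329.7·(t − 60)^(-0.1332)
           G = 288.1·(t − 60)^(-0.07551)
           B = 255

0.914

At 6966 K (t = 69.66):
  G = 288.1·(69.66 − 60)^(-0.07551) = 288.1·9.66^(-0.07551) = 288.1·0.84261 = 242.755.
At 9169 K (t = 91.69):
  G = 288.1·(91.69 − 60)^(-0.07551) = 288.1·31.69^(-0.07551) = 288.1·0.77031 = 221.926.
Gain = 221.926 / 242.755 = 0.9142 → 0.914.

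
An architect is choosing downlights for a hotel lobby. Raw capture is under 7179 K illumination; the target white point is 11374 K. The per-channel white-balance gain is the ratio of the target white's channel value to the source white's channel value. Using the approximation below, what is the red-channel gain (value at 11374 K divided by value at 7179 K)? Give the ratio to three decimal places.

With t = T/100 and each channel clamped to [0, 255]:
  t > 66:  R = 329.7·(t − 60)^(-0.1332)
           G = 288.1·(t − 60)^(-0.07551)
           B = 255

0.817

At 7179 K (t = 71.79):
  R = 329.7·(71.79 − 60)^(-0.1332) = 329.7·11.79^(-0.1332) = 329.7·0.71990 = 237.352.
At 11374 K (t = 113.74):
  R = 329.7·(113.74 − 60)^(-0.1332) = 329.7·53.74^(-0.1332) = 329.7·0.58820 = 193.929.
Gain = 193.929 / 237.352 = 0.8171 → 0.817.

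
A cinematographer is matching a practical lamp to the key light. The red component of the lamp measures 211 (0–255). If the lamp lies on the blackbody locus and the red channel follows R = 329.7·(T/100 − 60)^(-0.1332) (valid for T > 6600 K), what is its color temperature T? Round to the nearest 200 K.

(t − 60)^(-0.1332) = 211/329.7 = 0.63998.
t − 60 = 0.63998^(1/-0.1332) = 0.63998^(-7.508) = 28.525, so t = 88.525.
T = 100·t = 8853 K → 8800 K to the nearest 200 K.

8800 K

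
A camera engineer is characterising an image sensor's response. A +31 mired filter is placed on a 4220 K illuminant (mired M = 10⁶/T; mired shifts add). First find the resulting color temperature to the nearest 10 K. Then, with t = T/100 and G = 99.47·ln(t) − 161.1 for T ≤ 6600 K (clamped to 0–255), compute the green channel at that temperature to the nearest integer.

199

M_in = 10⁶/4220 = 236.97; M_out = 236.97 + (+31) = 267.97.
T_out = 10⁶/267.97 = 3731.8 K → 3730 K; t = 37.3.
G = 99.47·ln 37.3 − 161.1 = 99.47·3.6190 − 161.1 = 198.881.
Rounded: 199.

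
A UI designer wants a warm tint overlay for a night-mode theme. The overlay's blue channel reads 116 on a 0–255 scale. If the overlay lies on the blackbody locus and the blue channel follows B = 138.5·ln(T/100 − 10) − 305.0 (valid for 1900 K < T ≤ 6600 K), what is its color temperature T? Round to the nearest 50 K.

3100 K

ln(t − 10) = (116 + 305.0) / 138.5 = 3.0397.
t − 10 = e^3.0397 = 20.899, so t = 30.899.
T = 100·t = 3090 K → 3100 K to the nearest 50 K.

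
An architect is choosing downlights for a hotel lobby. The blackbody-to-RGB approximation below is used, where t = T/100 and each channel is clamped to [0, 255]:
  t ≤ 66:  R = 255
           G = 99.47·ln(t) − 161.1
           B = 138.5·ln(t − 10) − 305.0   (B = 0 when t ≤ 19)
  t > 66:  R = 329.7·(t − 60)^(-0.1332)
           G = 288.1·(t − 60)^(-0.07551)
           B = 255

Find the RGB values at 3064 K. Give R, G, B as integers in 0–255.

t = 3064/100 = 30.64; the t ≤ 66 branch applies.
R = 255 by definition for t ≤ 66.
G = 99.47·ln 30.64 − 161.1 = 99.47·3.4223 − 161.1 = 179.317.
B = 138.5·ln(30.64 − 10) − 305.0 = 138.5·ln 20.64 − 305.0 = 138.5·3.0272 − 305.0 = 114.271.
Rounded: (255, 179, 114).

R=255, G=179, B=114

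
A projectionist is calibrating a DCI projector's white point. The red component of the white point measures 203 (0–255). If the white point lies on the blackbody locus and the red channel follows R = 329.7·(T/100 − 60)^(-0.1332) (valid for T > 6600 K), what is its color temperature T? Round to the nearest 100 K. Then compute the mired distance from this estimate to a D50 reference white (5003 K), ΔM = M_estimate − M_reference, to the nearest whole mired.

-98 mireds

(t − 60)^(-0.1332) = 203/329.7 = 0.61571.
t − 60 = 0.61571^(1/-0.1332) = 0.61571^(-7.508) = 38.129, so t = 98.129.
T = 100·t = 9813 K → 9800 K to the nearest 100 K.
M_estimate = 10⁶/9800 = 102.04; M_reference = 10⁶/5003 = 199.88.
ΔM = 102.04 − 199.88 = -97.84 → -98 mireds.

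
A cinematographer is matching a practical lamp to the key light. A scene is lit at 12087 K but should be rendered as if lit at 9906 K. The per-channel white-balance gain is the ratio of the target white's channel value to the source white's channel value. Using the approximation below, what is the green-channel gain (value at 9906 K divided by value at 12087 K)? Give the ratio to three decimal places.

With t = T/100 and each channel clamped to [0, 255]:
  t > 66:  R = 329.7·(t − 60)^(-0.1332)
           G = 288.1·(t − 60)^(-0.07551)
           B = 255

1.034

At 12087 K (t = 120.87):
  G = 288.1·(120.87 − 60)^(-0.07551) = 288.1·60.87^(-0.07551) = 288.1·0.73326 = 211.253.
At 9906 K (t = 99.06):
  G = 288.1·(99.06 − 60)^(-0.07551) = 288.1·39.06^(-0.07551) = 288.1·0.75824 = 218.450.
Gain = 218.450 / 211.253 = 1.0341 → 1.034.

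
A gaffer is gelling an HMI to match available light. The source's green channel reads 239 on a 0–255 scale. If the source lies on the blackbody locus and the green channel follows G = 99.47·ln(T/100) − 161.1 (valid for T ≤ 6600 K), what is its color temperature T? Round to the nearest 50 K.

ln t = (239 + 161.1) / 99.47 = 4.0223.
t = e^4.0223 = 55.830.
T = 100·t = 5583 K → 5600 K to the nearest 50 K.

5600 K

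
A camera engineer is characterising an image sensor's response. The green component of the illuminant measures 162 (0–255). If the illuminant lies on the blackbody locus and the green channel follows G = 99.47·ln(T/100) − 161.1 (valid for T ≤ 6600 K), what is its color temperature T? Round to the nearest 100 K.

2600 K

ln t = (162 + 161.1) / 99.47 = 3.2482.
t = e^3.2482 = 25.744.
T = 100·t = 2574 K → 2600 K to the nearest 100 K.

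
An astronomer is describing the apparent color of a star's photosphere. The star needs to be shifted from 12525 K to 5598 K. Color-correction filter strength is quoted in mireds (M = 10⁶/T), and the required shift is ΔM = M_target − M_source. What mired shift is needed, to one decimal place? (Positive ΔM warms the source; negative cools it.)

M_source = 10⁶/12525 = 79.840; M_target = 10⁶/5598 = 178.635.
ΔM = 178.635 − 79.840 = 98.795 → +98.8 mireds, a warming shift.

+98.8 mireds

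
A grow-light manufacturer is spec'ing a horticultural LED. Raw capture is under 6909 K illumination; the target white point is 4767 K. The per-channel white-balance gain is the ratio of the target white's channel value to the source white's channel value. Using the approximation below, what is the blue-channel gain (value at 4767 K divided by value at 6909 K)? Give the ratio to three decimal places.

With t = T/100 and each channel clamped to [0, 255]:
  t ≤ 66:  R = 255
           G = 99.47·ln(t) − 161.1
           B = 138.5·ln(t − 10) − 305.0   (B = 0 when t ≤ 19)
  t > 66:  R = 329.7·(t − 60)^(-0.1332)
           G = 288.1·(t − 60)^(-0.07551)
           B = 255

0.775

At 6909 K (t = 69.09):
  B = 255 by definition for t > 66.
At 4767 K (t = 47.67):
  B = 138.5·ln(47.67 − 10) − 305.0 = 138.5·ln 37.67 − 305.0 = 138.5·3.6289 − 305.0 = 197.598.
Gain = 197.598 / 255.000 = 0.7749 → 0.775.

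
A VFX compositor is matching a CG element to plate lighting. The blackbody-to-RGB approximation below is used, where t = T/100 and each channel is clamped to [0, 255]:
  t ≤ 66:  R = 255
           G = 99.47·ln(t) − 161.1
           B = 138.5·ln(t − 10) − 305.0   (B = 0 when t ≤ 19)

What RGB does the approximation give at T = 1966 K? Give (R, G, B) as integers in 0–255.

(255, 135, 9)

t = 1966/100 = 19.66; the t ≤ 66 branch applies.
R = 255 by definition for t ≤ 66.
G = 99.47·ln 19.66 − 161.1 = 99.47·2.9786 − 161.1 = 135.180.
B = 138.5·ln(19.66 − 10) − 305.0 = 138.5·ln 9.66 − 305.0 = 138.5·2.2680 − 305.0 = 9.117.
Rounded: (255, 135, 9).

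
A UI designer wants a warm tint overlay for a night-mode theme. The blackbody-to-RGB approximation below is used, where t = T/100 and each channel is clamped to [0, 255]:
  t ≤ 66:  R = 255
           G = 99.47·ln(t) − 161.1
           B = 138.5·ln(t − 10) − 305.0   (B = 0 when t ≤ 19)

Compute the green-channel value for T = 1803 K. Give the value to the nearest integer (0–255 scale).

127

t = 1803/100 = 18.03; the t ≤ 66 branch applies.
G = 99.47·ln 18.03 − 161.1 = 99.47·2.8920 − 161.1 = 126.571.
Rounded: 127.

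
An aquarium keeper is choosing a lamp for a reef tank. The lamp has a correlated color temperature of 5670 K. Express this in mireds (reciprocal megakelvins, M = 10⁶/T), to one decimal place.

M = 10⁶ / 5670 = 176.367 → 176.4 mireds.

176.4 mireds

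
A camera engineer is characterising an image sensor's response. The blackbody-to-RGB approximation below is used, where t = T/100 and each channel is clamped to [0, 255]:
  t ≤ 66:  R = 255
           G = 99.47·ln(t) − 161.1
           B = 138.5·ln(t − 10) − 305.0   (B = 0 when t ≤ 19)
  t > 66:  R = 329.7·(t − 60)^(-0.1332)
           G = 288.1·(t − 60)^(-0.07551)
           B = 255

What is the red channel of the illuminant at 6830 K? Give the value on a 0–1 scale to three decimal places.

t = 6830/100 = 68.3; the t > 66 branch applies.
R = 329.7·(68.3 − 60)^(-0.1332) = 329.7·8.3^(-0.1332) = 329.7·0.75436 = 248.713.
On a 0–1 scale: 248.713/255 = 0.9753 → 0.975.

0.975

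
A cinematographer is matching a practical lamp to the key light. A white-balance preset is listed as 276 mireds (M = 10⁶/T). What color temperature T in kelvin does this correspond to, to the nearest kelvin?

T = 10⁶ / 276 = 3623.19 K → 3623 K.

3623 K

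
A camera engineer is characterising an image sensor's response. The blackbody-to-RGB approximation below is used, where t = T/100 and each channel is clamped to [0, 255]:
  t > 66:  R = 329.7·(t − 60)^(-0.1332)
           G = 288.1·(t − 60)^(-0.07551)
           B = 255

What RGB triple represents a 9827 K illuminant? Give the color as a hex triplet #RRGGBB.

t = 9827/100 = 98.27; the t > 66 branch applies.
R = 329.7·(98.27 − 60)^(-0.1332) = 329.7·38.27^(-0.1332) = 329.7·0.61541 = 202.900.
G = 288.1·(98.27 − 60)^(-0.07551) = 288.1·38.27^(-0.07551) = 288.1·0.75941 = 218.787.
B = 255 by definition for t > 66.
Rounded: (203, 219, 255).
In hex: #CBDBFF.

#CBDBFF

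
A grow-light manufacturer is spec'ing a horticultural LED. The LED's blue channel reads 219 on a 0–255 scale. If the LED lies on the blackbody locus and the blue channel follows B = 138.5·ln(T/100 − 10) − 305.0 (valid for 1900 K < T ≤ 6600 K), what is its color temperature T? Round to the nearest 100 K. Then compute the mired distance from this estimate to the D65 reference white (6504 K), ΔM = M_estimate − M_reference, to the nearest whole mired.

ln(t − 10) = (219 + 305.0) / 138.5 = 3.7834.
t − 10 = e^3.7834 = 43.965, so t = 53.965.
T = 100·t = 5396 K → 5400 K to the nearest 100 K.
M_estimate = 10⁶/5400 = 185.19; M_reference = 10⁶/6504 = 153.75.
ΔM = 185.19 − 153.75 = 31.43 → +31 mireds.

+31 mireds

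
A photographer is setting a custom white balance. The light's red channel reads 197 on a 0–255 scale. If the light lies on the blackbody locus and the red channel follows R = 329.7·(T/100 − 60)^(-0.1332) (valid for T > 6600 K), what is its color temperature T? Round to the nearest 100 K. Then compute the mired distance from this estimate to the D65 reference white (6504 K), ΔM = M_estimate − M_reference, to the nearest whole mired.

-61 mireds

(t − 60)^(-0.1332) = 197/329.7 = 0.59751.
t − 60 = 0.59751^(1/-0.1332) = 0.59751^(-7.508) = 47.761, so t = 107.761.
T = 100·t = 10776 K → 10800 K to the nearest 100 K.
M_estimate = 10⁶/10800 = 92.59; M_reference = 10⁶/6504 = 153.75.
ΔM = 92.59 − 153.75 = -61.16 → -61 mireds.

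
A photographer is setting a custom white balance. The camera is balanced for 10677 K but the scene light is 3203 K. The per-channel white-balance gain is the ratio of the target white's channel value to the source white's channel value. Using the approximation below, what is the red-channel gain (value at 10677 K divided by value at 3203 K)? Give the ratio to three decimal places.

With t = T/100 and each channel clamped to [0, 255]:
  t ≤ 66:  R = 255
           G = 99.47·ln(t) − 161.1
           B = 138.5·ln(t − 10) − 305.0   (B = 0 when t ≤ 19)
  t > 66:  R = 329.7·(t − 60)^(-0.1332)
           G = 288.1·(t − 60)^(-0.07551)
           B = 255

0.775

At 3203 K (t = 32.03):
  R = 255 by definition for t ≤ 66.
At 10677 K (t = 106.77):
  R = 329.7·(106.77 − 60)^(-0.1332) = 329.7·46.77^(-0.1332) = 329.7·0.59918 = 197.551.
Gain = 197.551 / 255.000 = 0.7747 → 0.775.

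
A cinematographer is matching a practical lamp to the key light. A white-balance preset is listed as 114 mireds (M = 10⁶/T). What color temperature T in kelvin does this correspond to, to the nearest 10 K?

8770 K

T = 10⁶ / 114 = 8771.93 K → 8770 K.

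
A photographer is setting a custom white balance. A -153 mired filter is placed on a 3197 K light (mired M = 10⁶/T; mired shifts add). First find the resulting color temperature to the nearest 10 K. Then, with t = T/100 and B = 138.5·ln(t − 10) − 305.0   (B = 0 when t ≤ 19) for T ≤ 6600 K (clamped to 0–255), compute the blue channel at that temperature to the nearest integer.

244

M_in = 10⁶/3197 = 312.79; M_out = 312.79 + (-153) = 159.79.
T_out = 10⁶/159.79 = 6258.1 K → 6260 K; t = 62.6.
B = 138.5·ln(62.6 − 10) − 305.0 = 138.5·ln 52.6 − 305.0 = 138.5·3.9627 − 305.0 = 243.836.
Rounded: 244.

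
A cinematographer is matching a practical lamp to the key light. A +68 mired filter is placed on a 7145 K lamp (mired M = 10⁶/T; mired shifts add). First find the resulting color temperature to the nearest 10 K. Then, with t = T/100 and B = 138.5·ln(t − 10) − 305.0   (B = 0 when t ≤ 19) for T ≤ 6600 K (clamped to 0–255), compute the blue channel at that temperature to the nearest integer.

M_in = 10⁶/7145 = 139.96; M_out = 139.96 + (+68) = 207.96.
T_out = 10⁶/207.96 = 4808.7 K → 4810 K; t = 48.1.
B = 138.5·ln(48.1 − 10) − 305.0 = 138.5·ln 38.1 − 305.0 = 138.5·3.6402 − 305.0 = 199.170.
Rounded: 199.

199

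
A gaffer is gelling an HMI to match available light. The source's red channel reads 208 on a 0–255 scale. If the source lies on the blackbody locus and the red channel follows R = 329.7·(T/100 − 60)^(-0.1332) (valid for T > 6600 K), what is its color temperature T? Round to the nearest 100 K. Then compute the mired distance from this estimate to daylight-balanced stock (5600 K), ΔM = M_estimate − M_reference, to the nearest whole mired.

(t − 60)^(-0.1332) = 208/329.7 = 0.63088.
t − 60 = 0.63088^(1/-0.1332) = 0.63088^(-7.508) = 31.763, so t = 91.763.
T = 100·t = 9176 K → 9200 K to the nearest 100 K.
M_estimate = 10⁶/9200 = 108.70; M_reference = 10⁶/5600 = 178.57.
ΔM = 108.70 − 178.57 = -69.88 → -70 mireds.

-70 mireds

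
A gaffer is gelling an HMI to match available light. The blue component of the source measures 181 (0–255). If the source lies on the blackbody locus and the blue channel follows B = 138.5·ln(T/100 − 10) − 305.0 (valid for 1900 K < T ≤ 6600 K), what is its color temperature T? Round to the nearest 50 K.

4350 K

ln(t − 10) = (181 + 305.0) / 138.5 = 3.5090.
t − 10 = e^3.5090 = 33.416, so t = 43.416.
T = 100·t = 4342 K → 4350 K to the nearest 50 K.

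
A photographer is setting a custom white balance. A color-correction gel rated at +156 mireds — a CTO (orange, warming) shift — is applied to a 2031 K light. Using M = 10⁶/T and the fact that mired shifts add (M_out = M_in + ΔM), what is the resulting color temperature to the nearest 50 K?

M_in = 10⁶/2031 = 492.37 mireds.
M_out = 492.37 + (+156) = 648.37 mireds.
T_out = 10⁶/648.37 = 1542.3 K → 1550 K.

1550 K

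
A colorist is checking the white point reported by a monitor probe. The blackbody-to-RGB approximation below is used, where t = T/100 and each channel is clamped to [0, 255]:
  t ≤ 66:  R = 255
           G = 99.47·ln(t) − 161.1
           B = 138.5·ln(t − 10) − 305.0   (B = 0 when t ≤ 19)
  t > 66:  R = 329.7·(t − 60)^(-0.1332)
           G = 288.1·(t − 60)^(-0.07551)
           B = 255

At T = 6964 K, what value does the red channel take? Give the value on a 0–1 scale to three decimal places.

t = 6964/100 = 69.64; the t > 66 branch applies.
R = 329.7·(69.64 − 60)^(-0.1332) = 329.7·9.64^(-0.1332) = 329.7·0.73947 = 243.803.
On a 0–1 scale: 243.803/255 = 0.9561 → 0.956.

0.956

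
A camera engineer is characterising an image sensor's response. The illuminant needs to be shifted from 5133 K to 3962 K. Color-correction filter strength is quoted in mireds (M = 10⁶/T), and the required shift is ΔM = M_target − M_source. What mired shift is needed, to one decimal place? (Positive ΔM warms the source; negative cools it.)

M_source = 10⁶/5133 = 194.818; M_target = 10⁶/3962 = 252.398.
ΔM = 252.398 − 194.818 = 57.580 → +57.6 mireds, a warming shift.

+57.6 mireds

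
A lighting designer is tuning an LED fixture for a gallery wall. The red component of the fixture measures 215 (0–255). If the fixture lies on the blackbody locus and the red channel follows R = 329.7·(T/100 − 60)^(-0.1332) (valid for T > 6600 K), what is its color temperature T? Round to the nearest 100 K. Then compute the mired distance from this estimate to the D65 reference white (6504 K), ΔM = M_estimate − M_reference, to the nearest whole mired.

(t − 60)^(-0.1332) = 215/329.7 = 0.65211.
t − 60 = 0.65211^(1/-0.1332) = 0.65211^(-7.508) = 24.774, so t = 84.774.
T = 100·t = 8477 K → 8500 K to the nearest 100 K.
M_estimate = 10⁶/8500 = 117.65; M_reference = 10⁶/6504 = 153.75.
ΔM = 117.65 − 153.75 = -36.10 → -36 mireds.

-36 mireds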